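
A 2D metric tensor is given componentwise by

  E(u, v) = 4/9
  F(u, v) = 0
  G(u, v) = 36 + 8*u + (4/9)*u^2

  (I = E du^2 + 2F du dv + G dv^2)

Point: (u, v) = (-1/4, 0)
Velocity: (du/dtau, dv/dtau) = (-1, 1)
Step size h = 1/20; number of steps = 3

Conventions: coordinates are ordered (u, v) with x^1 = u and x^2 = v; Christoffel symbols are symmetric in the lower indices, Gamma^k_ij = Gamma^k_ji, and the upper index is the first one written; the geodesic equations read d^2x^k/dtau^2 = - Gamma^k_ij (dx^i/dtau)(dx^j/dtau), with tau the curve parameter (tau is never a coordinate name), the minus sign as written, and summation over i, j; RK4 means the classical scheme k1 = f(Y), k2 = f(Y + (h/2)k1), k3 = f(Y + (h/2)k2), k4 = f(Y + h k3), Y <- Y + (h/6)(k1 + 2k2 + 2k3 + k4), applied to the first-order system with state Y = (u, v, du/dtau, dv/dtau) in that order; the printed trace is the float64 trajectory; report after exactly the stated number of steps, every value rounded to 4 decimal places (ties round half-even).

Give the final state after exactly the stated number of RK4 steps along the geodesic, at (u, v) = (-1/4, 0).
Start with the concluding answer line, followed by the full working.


Answer: u = -0.3004, v = 0.1514, du/dtau = 0.3316, dv/dtau = 1.0116

f(Y) = (du/dtau, dv/dtau, -Gamma^u_ij Y'^i Y'^j, -Gamma^v_ij Y'^i Y'^j) with the Gammas evaluated at the stage position; h = 0.050000; intermediate values shown to 6 dp
step 0: u = -0.2500, v = 0.0000, du/dtau = -1.0000, dv/dtau = 1.0000
step 1:
  k1: at (u, v) = (-0.250000, 0.000000), (du/dtau, dv/dtau) = (-1.000000, 1.000000); Gamma_uuu = 0.000000, Gamma_uuv = 0.000000, Gamma_uvv = -8.750000, Gamma_vuu = 0.000000, Gamma_vuv = 0.114286, Gamma_vvv = 0.000000; k1 = (-1.000000, 1.000000, 8.750000, 0.228571)
  k2: at (u, v) = (-0.275000, 0.025000), (du/dtau, dv/dtau) = (-0.781250, 1.005714); Gamma_uuu = 0.000000, Gamma_uuv = 0.000000, Gamma_uvv = -8.725000, Gamma_vuu = 0.000000, Gamma_vuv = 0.114613, Gamma_vvv = 0.000000; k2 = (-0.781250, 1.005714, 8.824999, 0.180106)
  k3: at (u, v) = (-0.269531, 0.025143), (du/dtau, dv/dtau) = (-0.779375, 1.004503); Gamma_uuu = 0.000000, Gamma_uuv = 0.000000, Gamma_uvv = -8.730469, Gamma_vuu = 0.000000, Gamma_vuv = 0.114541, Gamma_vvv = 0.000000; k3 = (-0.779375, 1.004503, 8.809266, 0.179345)
  k4: at (u, v) = (-0.288969, 0.050225), (du/dtau, dv/dtau) = (-0.559537, 1.008967); Gamma_uuu = 0.000000, Gamma_uuv = 0.000000, Gamma_uvv = -8.711031, Gamma_vuu = 0.000000, Gamma_vuv = 0.114797, Gamma_vvv = 0.000000; k4 = (-0.559537, 1.008967, 8.867960, 0.129618)
  Y <- Y + (h/6)(k1 + 2k2 + 2k3 + k4): u = -0.2890, v = 0.0502, du/dtau = -0.5593, dv/dtau = 1.0090
step 2:
  k1: at (u, v) = (-0.289007, 0.050245), (du/dtau, dv/dtau) = (-0.559279, 1.008976); Gamma_uuu = 0.000000, Gamma_uuv = 0.000000, Gamma_uvv = -8.710993, Gamma_vuu = 0.000000, Gamma_vuv = 0.114797, Gamma_vvv = 0.000000; k1 = (-0.559279, 1.008976, 8.868071, 0.129560)
  k2: at (u, v) = (-0.302989, 0.075469), (du/dtau, dv/dtau) = (-0.337577, 1.012215); Gamma_uuu = 0.000000, Gamma_uuv = 0.000000, Gamma_uvv = -8.697011, Gamma_vuu = 0.000000, Gamma_vuv = 0.114982, Gamma_vvv = 0.000000; k2 = (-0.337577, 1.012215, 8.910773, 0.078579)
  k3: at (u, v) = (-0.297446, 0.075550), (du/dtau, dv/dtau) = (-0.336510, 1.010940); Gamma_uuu = 0.000000, Gamma_uuv = 0.000000, Gamma_uvv = -8.702554, Gamma_vuu = 0.000000, Gamma_vuv = 0.114909, Gamma_vvv = 0.000000; k3 = (-0.336510, 1.010940, 8.894012, 0.078182)
  k4: at (u, v) = (-0.305832, 0.100792), (du/dtau, dv/dtau) = (-0.114579, 1.012885); Gamma_uuu = 0.000000, Gamma_uuv = 0.000000, Gamma_uvv = -8.694168, Gamma_vuu = 0.000000, Gamma_vuv = 0.115020, Gamma_vvv = 0.000000; k4 = (-0.114579, 1.012885, 8.919658, 0.026697)
  Y <- Y + (h/6)(k1 + 2k2 + 2k3 + k4): u = -0.3059, v = 0.1008, du/dtau = -0.1143, dv/dtau = 1.0129
step 3:
  k1: at (u, v) = (-0.305857, 0.100813), (du/dtau, dv/dtau) = (-0.114302, 1.012891); Gamma_uuu = 0.000000, Gamma_uuv = 0.000000, Gamma_uvv = -8.694143, Gamma_vuu = 0.000000, Gamma_vuv = 0.115020, Gamma_vvv = 0.000000; k1 = (-0.114302, 1.012891, 8.919733, 0.026633)
  k2: at (u, v) = (-0.308714, 0.126135), (du/dtau, dv/dtau) = (0.108692, 1.013556); Gamma_uuu = 0.000000, Gamma_uuv = 0.000000, Gamma_uvv = -8.691286, Gamma_vuu = 0.000000, Gamma_vuv = 0.115058, Gamma_vvv = 0.000000; k2 = (0.108692, 1.013556, 8.928528, -0.025351)
  k3: at (u, v) = (-0.303140, 0.126152), (du/dtau, dv/dtau) = (0.108911, 1.012257); Gamma_uuu = 0.000000, Gamma_uuv = 0.000000, Gamma_uvv = -8.696860, Gamma_vuu = 0.000000, Gamma_vuv = 0.114984, Gamma_vvv = 0.000000; k3 = (0.108911, 1.012257, 8.911359, -0.025353)
  k4: at (u, v) = (-0.300411, 0.151426), (du/dtau, dv/dtau) = (0.331266, 1.011623); Gamma_uuu = 0.000000, Gamma_uuv = 0.000000, Gamma_uvv = -8.699589, Gamma_vuu = 0.000000, Gamma_vuv = 0.114948, Gamma_vvv = 0.000000; k4 = (0.331266, 1.011623, 8.902994, -0.077042)
  Y <- Y + (h/6)(k1 + 2k2 + 2k3 + k4): u = -0.3004, v = 0.1514, du/dtau = 0.3316, dv/dtau = 1.0116


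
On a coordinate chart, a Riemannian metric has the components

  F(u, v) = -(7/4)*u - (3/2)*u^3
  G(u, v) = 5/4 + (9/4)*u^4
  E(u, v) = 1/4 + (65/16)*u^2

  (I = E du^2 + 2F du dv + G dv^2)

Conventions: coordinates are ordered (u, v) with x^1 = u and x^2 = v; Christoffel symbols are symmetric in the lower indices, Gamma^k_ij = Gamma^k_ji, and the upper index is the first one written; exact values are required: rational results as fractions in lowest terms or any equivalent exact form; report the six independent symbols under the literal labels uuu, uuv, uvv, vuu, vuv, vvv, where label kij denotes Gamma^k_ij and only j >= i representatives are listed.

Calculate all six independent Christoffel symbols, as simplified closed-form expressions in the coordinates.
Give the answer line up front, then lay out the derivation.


Answer: Gamma_uuu = (153*u^5 - 672*u^3 + 129*u)/(441*u^6 - 300*u^4 + 129*u^2 + 20), Gamma_uuv = (432*u^6 + 504*u^4)/(441*u^6 - 300*u^4 + 129*u^2 + 20), Gamma_uvv = (-648*u^7 - 360*u^3)/(441*u^6 - 300*u^4 + 129*u^2 + 20), Gamma_vuu = (-780*u^4 - 72*u^2 - 28)/(441*u^6 - 300*u^4 + 129*u^2 + 20), Gamma_vuv = (1170*u^5 + 72*u^3)/(441*u^6 - 300*u^4 + 129*u^2 + 20), Gamma_vvv = (-432*u^6 - 504*u^4)/(441*u^6 - 300*u^4 + 129*u^2 + 20)

E = 1/4 + (65/16)*u^2; F = -(7/4)*u - (3/2)*u^3; G = 5/4 + (9/4)*u^4
Gamma^k_ij = (1/2) g^{kl} (d_i g_jl + d_j g_il - d_l g_ij), with g^inv = (1/(EG-F^2)) [[G, -F], [-F, E]]
first partials: E_u = (65/8)*u, E_v = 0, F_u = -7/4 - (9/2)*u^2, F_v = 0, G_u = 9*u^3, G_v = 0
D = EG - F^2 = 5/16 + (129/64)*u^2 - (75/16)*u^4 + (441/64)*u^6
expanded: Gamma^u_uu = (G E_u - 2F F_u + F E_v)/(2D), Gamma^u_uv = (G E_v - F G_u)/(2D), Gamma^u_vv = (2G F_v - G G_u - F G_v)/(2D), Gamma^v_uu = (2E F_u - E E_v - F E_u)/(2D), Gamma^v_uv = (E G_u - F E_v)/(2D), Gamma^v_vv = (E G_v - 2F F_v + F G_u)/(2D); substitute and cancel common factors


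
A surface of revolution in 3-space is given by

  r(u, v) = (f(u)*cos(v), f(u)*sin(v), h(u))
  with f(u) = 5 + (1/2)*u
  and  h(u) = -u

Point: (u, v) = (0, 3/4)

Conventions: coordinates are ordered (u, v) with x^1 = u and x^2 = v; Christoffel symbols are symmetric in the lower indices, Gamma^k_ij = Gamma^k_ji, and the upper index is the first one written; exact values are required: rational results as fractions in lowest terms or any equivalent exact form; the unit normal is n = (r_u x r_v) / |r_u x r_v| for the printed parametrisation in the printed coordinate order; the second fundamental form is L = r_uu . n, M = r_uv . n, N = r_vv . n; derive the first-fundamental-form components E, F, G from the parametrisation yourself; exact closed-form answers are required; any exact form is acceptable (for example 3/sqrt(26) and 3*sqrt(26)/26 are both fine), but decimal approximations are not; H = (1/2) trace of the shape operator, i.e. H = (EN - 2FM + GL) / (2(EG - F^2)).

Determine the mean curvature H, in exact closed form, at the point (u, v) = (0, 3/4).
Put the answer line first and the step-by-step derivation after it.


Answer: H = -sqrt(5)/25

f = 5, f' = 1/2, f'' = 0, h' = -1, h'' = 0
E = 5/4, F = 0, G = 25; answer radicand W^2 = 5/4
unnormalised second-form numerators: l = 0, m = 0, n = -5; L = l/sqrt(5/4), and similarly M = m/sqrt(W^2), N = n/sqrt(W^2)
H = (E*n - 2*F*m + G*l) / (2*(EG - F^2)*sqrt(W^2)); E*n - 2*F*m + G*l = -25/4, EG - F^2 = 125/4, so H = (-1/10)/sqrt(5/4)


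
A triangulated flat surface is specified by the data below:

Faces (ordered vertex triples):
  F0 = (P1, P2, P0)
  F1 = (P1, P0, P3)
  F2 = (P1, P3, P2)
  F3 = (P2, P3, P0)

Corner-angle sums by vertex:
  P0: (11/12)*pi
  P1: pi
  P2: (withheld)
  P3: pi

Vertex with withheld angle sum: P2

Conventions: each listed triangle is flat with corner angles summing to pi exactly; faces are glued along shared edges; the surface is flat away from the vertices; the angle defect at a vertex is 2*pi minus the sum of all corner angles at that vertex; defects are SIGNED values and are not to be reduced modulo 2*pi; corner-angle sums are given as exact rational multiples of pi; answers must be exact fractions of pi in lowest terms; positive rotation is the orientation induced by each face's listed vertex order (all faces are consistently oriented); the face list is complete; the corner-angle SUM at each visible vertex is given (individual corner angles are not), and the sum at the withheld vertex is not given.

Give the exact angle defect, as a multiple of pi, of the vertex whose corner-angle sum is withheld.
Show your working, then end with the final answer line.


V = 4, E = 6, F = 4; chi = V - E + F = 2
Gauss-Bonnet: total defect = 2*pi*chi = 4*pi; visible defects sum to (37/12)*pi

Answer: defect(P2) = (11/12)*pi


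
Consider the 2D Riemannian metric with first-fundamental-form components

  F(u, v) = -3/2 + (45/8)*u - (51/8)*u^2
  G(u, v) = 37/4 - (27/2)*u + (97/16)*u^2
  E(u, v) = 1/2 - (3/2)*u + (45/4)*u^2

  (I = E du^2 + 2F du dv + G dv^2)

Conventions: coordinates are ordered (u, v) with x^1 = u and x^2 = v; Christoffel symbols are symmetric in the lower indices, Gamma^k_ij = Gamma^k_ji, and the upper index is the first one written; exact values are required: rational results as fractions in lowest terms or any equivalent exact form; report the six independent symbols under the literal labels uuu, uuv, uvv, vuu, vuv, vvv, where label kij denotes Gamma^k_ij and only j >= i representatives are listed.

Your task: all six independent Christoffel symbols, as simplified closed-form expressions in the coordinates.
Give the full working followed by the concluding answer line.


E = 1/2 - (3/2)*u + (45/4)*u^2; F = -3/2 + (45/8)*u - (51/8)*u^2; G = 37/4 - (27/2)*u + (97/16)*u^2
Gamma^k_ij = (1/2) g^{kl} (d_i g_jl + d_j g_il - d_l g_ij), with g^inv = (1/(EG-F^2)) [[G, -F], [-F, E]]
first partials: E_u = -3/2 + (45/2)*u, E_v = 0, F_u = 45/8 - (51/4)*u, F_v = 0, G_u = -27/2 + (97/8)*u, G_v = 0
D = EG - F^2 = 19/8 - (15/4)*u + (4901/64)*u^2 - (357/4)*u^3 + (441/16)*u^4
expanded: Gamma^u_uu = (G E_u - 2F F_u + F E_v)/(2D), Gamma^u_uv = (G E_v - F G_u)/(2D), Gamma^u_vv = (2G F_v - G G_u - F G_v)/(2D), Gamma^v_uu = (2E F_u - E E_v - F E_u)/(2D), Gamma^v_uv = (E G_u - F E_v)/(2D), Gamma^v_vv = (E G_v - 2F F_v + F G_u)/(2D); substitute and cancel common factors

Answer: Gamma_uuu = (-837*u^3 - 3126*u^2 + 4059*u + 96)/(1764*u^4 - 5712*u^3 + 4901*u^2 - 240*u + 152), Gamma_uuv = (4947*u^3 - 9873*u^2 + 6024*u - 1296)/(3528*u^4 - 11424*u^3 + 9802*u^2 - 480*u + 304), Gamma_uvv = (-9409*u^3 + 31428*u^2 - 37684*u + 15984)/(7056*u^4 - 22848*u^3 + 19604*u^2 - 960*u + 608), Gamma_vuu = (-4590*u^3 + 918*u^2 + 402*u + 108)/(1764*u^4 - 5712*u^3 + 4901*u^2 - 240*u + 152), Gamma_vuv = (4365*u^3 - 5442*u^2 + 842*u - 216)/(1764*u^4 - 5712*u^3 + 4901*u^2 - 240*u + 152), Gamma_vvv = (-4947*u^3 + 9873*u^2 - 6024*u + 1296)/(3528*u^4 - 11424*u^3 + 9802*u^2 - 480*u + 304)


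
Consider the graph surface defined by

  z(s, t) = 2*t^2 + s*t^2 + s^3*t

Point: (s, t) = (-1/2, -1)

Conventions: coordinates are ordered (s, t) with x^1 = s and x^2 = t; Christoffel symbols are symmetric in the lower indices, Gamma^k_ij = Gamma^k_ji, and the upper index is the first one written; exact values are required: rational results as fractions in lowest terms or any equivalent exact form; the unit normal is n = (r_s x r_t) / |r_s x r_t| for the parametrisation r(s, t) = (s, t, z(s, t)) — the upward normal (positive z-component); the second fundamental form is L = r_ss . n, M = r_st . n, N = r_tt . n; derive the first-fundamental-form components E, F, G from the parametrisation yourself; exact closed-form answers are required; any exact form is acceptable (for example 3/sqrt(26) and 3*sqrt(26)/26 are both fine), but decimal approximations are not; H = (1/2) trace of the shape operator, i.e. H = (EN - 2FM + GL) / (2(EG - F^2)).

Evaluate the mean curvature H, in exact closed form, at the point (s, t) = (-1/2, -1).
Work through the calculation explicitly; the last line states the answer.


z_s = 1/4, z_t = -25/8, z_ss = 3, z_st = -5/4, z_tt = 3
E = 17/16, F = -25/32, G = 689/64; answer radicand W^2 = 693/64
unnormalised second-form numerators: l = 3, m = -5/4, n = 3; L = l/sqrt(693/64), and similarly M = m/sqrt(W^2), N = n/sqrt(W^2)
H = (E*n - 2*F*m + G*l) / (2*(EG - F^2)*sqrt(W^2)); E*n - 2*F*m + G*l = 1073/32, EG - F^2 = 693/64, so H = (1073/693)/sqrt(693/64)

Answer: H = 8584*sqrt(77)/160083


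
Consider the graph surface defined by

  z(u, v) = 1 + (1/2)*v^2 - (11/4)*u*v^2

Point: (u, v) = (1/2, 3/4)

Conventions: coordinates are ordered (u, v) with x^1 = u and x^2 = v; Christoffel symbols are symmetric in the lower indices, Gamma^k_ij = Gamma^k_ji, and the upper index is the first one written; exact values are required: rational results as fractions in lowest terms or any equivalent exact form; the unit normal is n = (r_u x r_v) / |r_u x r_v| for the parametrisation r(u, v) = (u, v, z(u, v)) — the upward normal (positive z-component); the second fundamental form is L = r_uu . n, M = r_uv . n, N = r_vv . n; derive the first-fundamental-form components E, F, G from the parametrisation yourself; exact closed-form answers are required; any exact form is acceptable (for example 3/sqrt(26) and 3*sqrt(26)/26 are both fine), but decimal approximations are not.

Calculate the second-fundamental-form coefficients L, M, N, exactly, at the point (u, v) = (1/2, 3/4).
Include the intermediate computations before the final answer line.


z_u = -99/64, z_v = -21/16, z_uu = 0, z_uv = -33/8, z_vv = -7/4
E = 13897/4096, F = 2079/1024, G = 697/256; answer radicand W^2 = 20953/4096
unnormalised second-form numerators: l = 0, m = -33/8, n = -7/4; L = l/sqrt(20953/4096), and similarly M = m/sqrt(W^2), N = n/sqrt(W^2)

Answer: L = 0, M = -264*sqrt(20953)/20953, N = -112*sqrt(20953)/20953


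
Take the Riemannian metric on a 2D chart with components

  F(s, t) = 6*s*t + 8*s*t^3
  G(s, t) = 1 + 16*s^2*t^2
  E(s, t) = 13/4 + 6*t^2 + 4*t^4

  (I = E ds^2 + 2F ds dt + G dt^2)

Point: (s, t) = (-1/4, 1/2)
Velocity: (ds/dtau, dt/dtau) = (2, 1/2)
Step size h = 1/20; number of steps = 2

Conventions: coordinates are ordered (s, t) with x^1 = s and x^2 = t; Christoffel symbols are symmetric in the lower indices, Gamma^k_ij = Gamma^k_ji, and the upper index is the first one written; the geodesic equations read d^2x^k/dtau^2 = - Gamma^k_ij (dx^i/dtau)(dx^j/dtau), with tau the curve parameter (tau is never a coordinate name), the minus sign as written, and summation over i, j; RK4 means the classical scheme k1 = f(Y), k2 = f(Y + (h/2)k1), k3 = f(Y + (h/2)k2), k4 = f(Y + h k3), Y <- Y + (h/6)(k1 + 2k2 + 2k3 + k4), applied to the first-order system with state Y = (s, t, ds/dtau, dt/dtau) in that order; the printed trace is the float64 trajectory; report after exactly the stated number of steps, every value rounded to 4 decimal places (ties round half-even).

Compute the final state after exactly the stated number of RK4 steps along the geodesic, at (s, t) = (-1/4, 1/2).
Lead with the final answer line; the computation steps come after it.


Answer: s = -0.0575, t = 0.5514, ds/dtau = 1.8460, dt/dtau = 0.5236

f(Y) = (ds/dtau, dt/dtau, -Gamma^s_ij Y'^i Y'^j, -Gamma^t_ij Y'^i Y'^j) with the Gammas evaluated at the stage position; h = 0.050000; intermediate values shown to 6 dp
step 0: s = -0.2500, t = 0.5000, ds/dtau = 2.0000, dt/dtau = 0.5000
step 1:
  k1: at (s, t) = (-0.250000, 0.500000), (ds/dtau, dt/dtau) = (2.000000, 0.500000); Gamma_sss = 0.000000, Gamma_sst = 0.761905, Gamma_stt = -0.380952, Gamma_tss = 0.000000, Gamma_tst = -0.190476, Gamma_ttt = 0.095238; k1 = (2.000000, 0.500000, -1.428571, 0.357143)
  k2: at (s, t) = (-0.200000, 0.512500), (ds/dtau, dt/dtau) = (1.964286, 0.508929); Gamma_sss = 0.000000, Gamma_sst = 0.787836, Gamma_stt = -0.307448, Gamma_tss = 0.000000, Gamma_tst = -0.159488, Gamma_ttt = 0.062239; k2 = (1.964286, 0.508929, -1.495539, 0.302754)
  k3: at (s, t) = (-0.200893, 0.512723), (ds/dtau, dt/dtau) = (1.962612, 0.507569); Gamma_sss = 0.000000, Gamma_sst = 0.787834, Gamma_stt = -0.308685, Gamma_tss = 0.000000, Gamma_tst = -0.160233, Gamma_ttt = 0.062782; k3 = (1.962612, 0.507569, -1.490092, 0.303061)
  k4: at (s, t) = (-0.151869, 0.525378), (ds/dtau, dt/dtau) = (1.925495, 0.515153); Gamma_sss = 0.000000, Gamma_sst = 0.811708, Gamma_stt = -0.234638, Gamma_tss = 0.000000, Gamma_tst = -0.126245, Gamma_ttt = 0.036493; k4 = (1.925495, 0.515153, -1.548038, 0.240767)
  Y <- Y + (h/6)(k1 + 2k2 + 2k3 + k4): s = -0.1518, t = 0.5254, ds/dtau = 1.9254, dt/dtau = 0.5151
step 2:
  k1: at (s, t) = (-0.151839, 0.525401), (ds/dtau, dt/dtau) = (1.925434, 0.515079); Gamma_sss = 0.000000, Gamma_sst = 0.811737, Gamma_stt = -0.234589, Gamma_tss = 0.000000, Gamma_tst = -0.126227, Gamma_ttt = 0.036479; k1 = (1.925434, 0.515079, -1.547845, 0.240694)
  k2: at (s, t) = (-0.103703, 0.538278), (ds/dtau, dt/dtau) = (1.886738, 0.521097); Gamma_sss = 0.000000, Gamma_sst = 0.833135, Gamma_stt = -0.160510, Gamma_tss = 0.000000, Gamma_tst = -0.089458, Gamma_ttt = 0.017235; k2 = (1.886738, 0.521097, -1.594648, 0.171225)
  k3: at (s, t) = (-0.104671, 0.538429), (ds/dtau, dt/dtau) = (1.885568, 0.519360); Gamma_sss = 0.000000, Gamma_sst = 0.833140, Gamma_stt = -0.161963, Gamma_tss = 0.000000, Gamma_tst = -0.090304, Gamma_ttt = 0.017555; k3 = (1.885568, 0.519360, -1.588082, 0.172132)
  k4: at (s, t) = (-0.057561, 0.551369), (ds/dtau, dt/dtau) = (1.846030, 0.523686); Gamma_sss = 0.000000, Gamma_sst = 0.851522, Gamma_stt = -0.088896, Gamma_tss = 0.000000, Gamma_tst = -0.051280, Gamma_ttt = 0.005353; k4 = (1.846030, 0.523686, -1.622022, 0.097682)
  Y <- Y + (h/6)(k1 + 2k2 + 2k3 + k4): s = -0.0575, t = 0.5514, ds/dtau = 1.8460, dt/dtau = 0.5236


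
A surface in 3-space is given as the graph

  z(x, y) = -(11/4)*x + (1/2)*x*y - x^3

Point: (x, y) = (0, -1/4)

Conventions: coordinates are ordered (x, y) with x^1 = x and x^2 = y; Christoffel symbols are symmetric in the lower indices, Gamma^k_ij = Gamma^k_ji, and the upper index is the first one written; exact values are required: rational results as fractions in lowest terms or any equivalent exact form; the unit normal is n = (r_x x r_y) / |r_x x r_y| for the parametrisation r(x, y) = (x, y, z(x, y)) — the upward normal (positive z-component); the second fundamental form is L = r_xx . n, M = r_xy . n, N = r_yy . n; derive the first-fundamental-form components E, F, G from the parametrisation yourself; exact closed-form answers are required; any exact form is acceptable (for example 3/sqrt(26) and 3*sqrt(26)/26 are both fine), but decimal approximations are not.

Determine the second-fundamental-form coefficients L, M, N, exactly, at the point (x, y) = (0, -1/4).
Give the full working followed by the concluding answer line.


z_x = -23/8, z_y = 0, z_xx = 0, z_xy = 1/2, z_yy = 0
E = 593/64, F = 0, G = 1; answer radicand W^2 = 593/64
unnormalised second-form numerators: l = 0, m = 1/2, n = 0; L = l/sqrt(593/64), and similarly M = m/sqrt(W^2), N = n/sqrt(W^2)

Answer: L = 0, M = 4*sqrt(593)/593, N = 0


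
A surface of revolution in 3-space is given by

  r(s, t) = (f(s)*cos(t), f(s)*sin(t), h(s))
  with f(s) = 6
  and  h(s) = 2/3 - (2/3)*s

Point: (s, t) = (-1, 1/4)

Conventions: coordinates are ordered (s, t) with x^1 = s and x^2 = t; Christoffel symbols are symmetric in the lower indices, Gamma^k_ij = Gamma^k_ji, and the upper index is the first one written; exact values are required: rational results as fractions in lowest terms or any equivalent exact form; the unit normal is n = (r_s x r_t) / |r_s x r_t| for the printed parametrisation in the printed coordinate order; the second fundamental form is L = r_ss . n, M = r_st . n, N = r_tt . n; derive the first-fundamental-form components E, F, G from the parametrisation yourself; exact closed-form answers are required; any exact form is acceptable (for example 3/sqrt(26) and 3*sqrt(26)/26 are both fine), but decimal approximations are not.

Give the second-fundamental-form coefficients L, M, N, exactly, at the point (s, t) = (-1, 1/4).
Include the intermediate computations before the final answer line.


f = 6, f' = 0, f'' = 0, h' = -2/3, h'' = 0
E = 4/9, F = 0, G = 36; answer radicand W^2 = 4/9
unnormalised second-form numerators: l = 0, m = 0, n = -4; L = l/sqrt(4/9), and similarly M = m/sqrt(W^2), N = n/sqrt(W^2)

Answer: L = 0, M = 0, N = -6


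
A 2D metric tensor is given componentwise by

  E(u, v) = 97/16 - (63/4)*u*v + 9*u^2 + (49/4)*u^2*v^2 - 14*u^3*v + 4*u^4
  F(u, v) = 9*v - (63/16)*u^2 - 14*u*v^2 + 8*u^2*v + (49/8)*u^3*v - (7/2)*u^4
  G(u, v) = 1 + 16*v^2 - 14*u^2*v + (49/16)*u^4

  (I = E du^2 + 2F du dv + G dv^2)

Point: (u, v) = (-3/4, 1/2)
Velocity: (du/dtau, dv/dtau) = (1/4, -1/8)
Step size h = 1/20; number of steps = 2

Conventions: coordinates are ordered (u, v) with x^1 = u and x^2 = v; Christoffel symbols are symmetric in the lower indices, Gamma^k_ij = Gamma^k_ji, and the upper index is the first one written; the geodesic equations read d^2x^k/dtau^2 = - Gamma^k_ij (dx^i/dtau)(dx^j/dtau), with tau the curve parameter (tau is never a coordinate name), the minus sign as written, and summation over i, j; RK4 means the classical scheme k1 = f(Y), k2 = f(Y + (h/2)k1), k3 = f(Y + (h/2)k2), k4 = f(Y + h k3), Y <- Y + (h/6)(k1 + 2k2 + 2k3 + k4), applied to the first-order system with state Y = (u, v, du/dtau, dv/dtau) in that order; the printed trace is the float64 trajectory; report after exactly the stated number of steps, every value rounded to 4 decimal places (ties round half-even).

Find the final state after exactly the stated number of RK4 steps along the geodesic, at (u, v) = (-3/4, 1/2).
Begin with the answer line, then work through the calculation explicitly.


Answer: u = -0.7246, v = 0.4876, du/dtau = 0.2580, dv/dtau = -0.1232

f(Y) = (du/dtau, dv/dtau, -Gamma^u_ij Y'^i Y'^j, -Gamma^v_ij Y'^i Y'^j) with the Gammas evaluated at the stage position; h = 0.050000; intermediate values shown to 6 dp
step 0: u = -0.7500, v = 0.5000, du/dtau = 0.2500, dv/dtau = -0.1250
step 1:
  k1: at (u, v) = (-0.750000, 0.500000), (du/dtau, dv/dtau) = (0.250000, -0.125000); Gamma_uuu = -0.927574, Gamma_uuv = 0.512607, Gamma_uvv = 0.781115, Gamma_vuu = -0.200974, Gamma_vuv = 0.111065, Gamma_vvv = 0.169242; k1 = (0.250000, -0.125000, 0.077806, 0.016858)
  k2: at (u, v) = (-0.743750, 0.496875), (du/dtau, dv/dtau) = (0.251945, -0.124579); Gamma_uuu = -0.926444, Gamma_uuv = 0.511586, Gamma_uvv = 0.786111, Gamma_vuu = -0.203124, Gamma_vuv = 0.112166, Gamma_vvv = 0.172356; k2 = (0.251945, -0.124579, 0.078721, 0.017260)
  k3: at (u, v) = (-0.743701, 0.496886), (du/dtau, dv/dtau) = (0.251968, -0.124569); Gamma_uuu = -0.926433, Gamma_uuv = 0.511564, Gamma_uvv = 0.786128, Gamma_vuu = -0.203164, Gamma_vuv = 0.112184, Gamma_vvv = 0.172395; k3 = (0.251968, -0.124569, 0.078732, 0.017266)
  k4: at (u, v) = (-0.737402, 0.493772), (du/dtau, dv/dtau) = (0.253937, -0.124137); Gamma_uuu = -0.925222, Gamma_uuv = 0.510477, Gamma_uvv = 0.791159, Gamma_vuu = -0.205332, Gamma_vuv = 0.113288, Gamma_vvv = 0.175579; k4 = (0.253937, -0.124137, 0.079654, 0.017677)
  Y <- Y + (h/6)(k1 + 2k2 + 2k3 + k4): u = -0.7374, v = 0.4938, du/dtau = 0.2539, dv/dtau = -0.1241
step 2:
  k1: at (u, v) = (-0.737402, 0.493771), (du/dtau, dv/dtau) = (0.253936, -0.124137); Gamma_uuu = -0.925222, Gamma_uuv = 0.510477, Gamma_uvv = 0.791159, Gamma_vuu = -0.205331, Gamma_vuv = 0.113288, Gamma_vvv = 0.175579; k1 = (0.253936, -0.124137, 0.079653, 0.017677)
  k2: at (u, v) = (-0.731054, 0.490668), (du/dtau, dv/dtau) = (0.255928, -0.123695); Gamma_uuu = -0.923929, Gamma_uuv = 0.509322, Gamma_uvv = 0.796224, Gamma_vuu = -0.207516, Gamma_vuv = 0.114394, Gamma_vvv = 0.178833; k2 = (0.255928, -0.123695, 0.080581, 0.018099)
  k3: at (u, v) = (-0.731004, 0.490679), (du/dtau, dv/dtau) = (0.255951, -0.123684); Gamma_uuu = -0.923916, Gamma_uuv = 0.509298, Gamma_uvv = 0.796241, Gamma_vuu = -0.207557, Gamma_vuv = 0.114413, Gamma_vvv = 0.178874; k3 = (0.255951, -0.123684, 0.080592, 0.018105)
  k4: at (u, v) = (-0.724604, 0.487587), (du/dtau, dv/dtau) = (0.257966, -0.123232); Gamma_uuu = -0.922537, Gamma_uuv = 0.508073, Gamma_uvv = 0.801340, Gamma_vuu = -0.209758, Gamma_vuv = 0.115521, Gamma_vvv = 0.182201; k4 = (0.257966, -0.123232, 0.081525, 0.018536)
  Y <- Y + (h/6)(k1 + 2k2 + 2k3 + k4): u = -0.7246, v = 0.4876, du/dtau = 0.2580, dv/dtau = -0.1232


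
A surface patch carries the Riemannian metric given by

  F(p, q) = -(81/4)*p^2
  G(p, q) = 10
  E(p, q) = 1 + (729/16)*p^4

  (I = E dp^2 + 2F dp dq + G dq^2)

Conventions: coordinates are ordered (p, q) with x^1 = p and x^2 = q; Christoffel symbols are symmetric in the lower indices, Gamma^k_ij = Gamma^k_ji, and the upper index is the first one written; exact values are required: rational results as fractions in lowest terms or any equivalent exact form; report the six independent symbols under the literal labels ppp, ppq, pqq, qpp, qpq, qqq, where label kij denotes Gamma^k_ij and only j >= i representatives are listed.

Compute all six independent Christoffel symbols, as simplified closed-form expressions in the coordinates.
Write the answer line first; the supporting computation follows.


Answer: Gamma_ppp = 1458*p^3/(729*p^4 + 160), Gamma_ppq = 0, Gamma_pqq = 0, Gamma_qpp = -648*p/(729*p^4 + 160), Gamma_qpq = 0, Gamma_qqq = 0

E = 1 + (729/16)*p^4; F = -(81/4)*p^2; G = 10
Gamma^k_ij = (1/2) g^{kl} (d_i g_jl + d_j g_il - d_l g_ij), with g^inv = (1/(EG-F^2)) [[G, -F], [-F, E]]
first partials: E_p = (729/4)*p^3, E_q = 0, F_p = -(81/2)*p, F_q = 0, G_p = 0, G_q = 0
D = EG - F^2 = 10 + (729/16)*p^4
expanded: Gamma^p_pp = (G E_p - 2F F_p + F E_q)/(2D), Gamma^p_pq = (G E_q - F G_p)/(2D), Gamma^p_qq = (2G F_q - G G_p - F G_q)/(2D), Gamma^q_pp = (2E F_p - E E_q - F E_p)/(2D), Gamma^q_pq = (E G_p - F E_q)/(2D), Gamma^q_qq = (E G_q - 2F F_q + F G_p)/(2D); substitute and cancel common factors


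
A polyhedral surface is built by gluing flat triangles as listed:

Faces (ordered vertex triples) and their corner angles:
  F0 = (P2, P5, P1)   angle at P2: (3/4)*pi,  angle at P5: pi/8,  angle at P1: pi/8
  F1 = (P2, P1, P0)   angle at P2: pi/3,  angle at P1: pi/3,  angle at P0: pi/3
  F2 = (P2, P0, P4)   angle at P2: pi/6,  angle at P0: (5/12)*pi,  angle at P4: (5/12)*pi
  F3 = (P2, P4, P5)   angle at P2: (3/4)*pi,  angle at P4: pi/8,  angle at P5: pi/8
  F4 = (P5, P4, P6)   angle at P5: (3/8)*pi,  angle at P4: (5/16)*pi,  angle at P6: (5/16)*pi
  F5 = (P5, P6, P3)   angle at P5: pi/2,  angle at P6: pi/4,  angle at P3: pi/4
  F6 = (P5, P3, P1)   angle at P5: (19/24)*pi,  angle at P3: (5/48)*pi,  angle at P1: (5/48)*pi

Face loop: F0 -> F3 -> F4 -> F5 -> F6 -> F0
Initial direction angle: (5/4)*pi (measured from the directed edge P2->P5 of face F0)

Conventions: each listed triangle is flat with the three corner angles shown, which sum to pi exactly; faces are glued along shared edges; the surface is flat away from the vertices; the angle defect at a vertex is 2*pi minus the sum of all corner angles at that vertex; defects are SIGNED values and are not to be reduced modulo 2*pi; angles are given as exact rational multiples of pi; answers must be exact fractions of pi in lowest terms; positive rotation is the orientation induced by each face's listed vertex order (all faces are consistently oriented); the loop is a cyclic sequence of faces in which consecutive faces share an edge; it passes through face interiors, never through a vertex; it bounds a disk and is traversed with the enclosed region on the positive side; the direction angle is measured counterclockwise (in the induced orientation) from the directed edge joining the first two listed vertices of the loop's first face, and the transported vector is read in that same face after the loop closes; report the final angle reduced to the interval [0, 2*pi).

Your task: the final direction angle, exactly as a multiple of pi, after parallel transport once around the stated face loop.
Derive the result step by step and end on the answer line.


enclosed vertex P5: corner angles sum to (23/12)*pi, defect = 2*pi - (23/12)*pi = pi/12
by Gauss-Bonnet the loop rotates the vector by the enclosed defect sum (positive orientation, mod 2*pi)
final angle = (5/4)*pi + pi/12 = (4/3)*pi (mod 2*pi)

Answer: final direction angle = (4/3)*pi


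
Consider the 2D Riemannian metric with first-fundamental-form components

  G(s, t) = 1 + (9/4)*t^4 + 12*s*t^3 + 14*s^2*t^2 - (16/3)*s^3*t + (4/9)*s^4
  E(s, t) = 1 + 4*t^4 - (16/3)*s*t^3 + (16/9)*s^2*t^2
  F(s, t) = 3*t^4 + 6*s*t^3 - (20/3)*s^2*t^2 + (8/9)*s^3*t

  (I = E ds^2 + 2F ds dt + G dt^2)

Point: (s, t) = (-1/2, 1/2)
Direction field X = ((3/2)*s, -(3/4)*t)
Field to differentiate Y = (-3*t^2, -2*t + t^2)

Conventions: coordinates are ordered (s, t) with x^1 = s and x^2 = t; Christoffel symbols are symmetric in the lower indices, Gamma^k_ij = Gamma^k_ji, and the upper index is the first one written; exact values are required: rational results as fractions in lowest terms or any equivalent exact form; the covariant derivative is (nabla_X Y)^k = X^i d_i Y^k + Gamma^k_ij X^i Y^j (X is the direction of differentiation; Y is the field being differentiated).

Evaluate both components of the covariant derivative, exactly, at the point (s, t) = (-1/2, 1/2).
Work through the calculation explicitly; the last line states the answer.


E = 61/36, F = -95/144, G = 937/576 at the point
E_s = -10/9, E_t = 40/9, F_s = 11/4, F_t = -91/36, G_s = -38/9, G_t = 19/24
EG - F^2 = 1337/576;  g^inv = (576/1337) * [[937/576, 95/144], [95/144, 61/36]]
first-kind symbols [ij,l] = (1/2)(d_i g_jl + d_j g_il - d_l g_ij): [ss,s] = E_s/2 = -5/9, [ss,t] = F_s - E_t/2 = 19/36, [st,s] = E_t/2 = 20/9, [st,t] = G_s/2 = -19/9, [tt,s] = F_t - G_s/2 = -5/12, [tt,t] = G_t/2 = 19/48
Gamma^s_ij = (G*[ij,s] - F*[ij,t])/(EG - F^2), Gamma^t_ij = (E*[ij,t] - F*[ij,s])/(EG - F^2)
Gamma_sss = -320/1337, Gamma_sst = 1280/1337, Gamma_stt = -240/1337, Gamma_tss = 304/1337, Gamma_tst = -1216/1337, Gamma_ttt = 228/1337
X = (-3/4, -3/8), Y = (-3/4, -3/4) at the point

Answer: (nabla_X Y)^s = 18693/10696, (nabla_X Y)^t = -579/2674


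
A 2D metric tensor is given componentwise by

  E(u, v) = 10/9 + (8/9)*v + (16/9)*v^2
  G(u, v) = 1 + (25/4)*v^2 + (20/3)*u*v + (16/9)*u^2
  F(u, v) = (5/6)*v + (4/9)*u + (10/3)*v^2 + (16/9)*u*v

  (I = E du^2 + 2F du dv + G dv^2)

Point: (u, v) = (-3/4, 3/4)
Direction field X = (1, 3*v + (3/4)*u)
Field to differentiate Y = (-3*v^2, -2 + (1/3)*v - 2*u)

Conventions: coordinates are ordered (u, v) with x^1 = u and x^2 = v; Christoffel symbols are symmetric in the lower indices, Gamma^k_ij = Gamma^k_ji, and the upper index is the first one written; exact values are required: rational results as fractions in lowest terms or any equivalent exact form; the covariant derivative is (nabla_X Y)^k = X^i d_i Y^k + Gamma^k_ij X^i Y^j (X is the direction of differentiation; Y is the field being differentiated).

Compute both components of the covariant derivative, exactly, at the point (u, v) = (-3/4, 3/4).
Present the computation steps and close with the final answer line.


E = 25/9, F = 7/6, G = 113/64 at the point
E_u = 0, E_v = 32/9, F_u = 16/9, F_v = 9/2, G_u = 7/3, G_v = 35/8
EG - F^2 = 2041/576;  g^inv = (576/2041) * [[113/64, -7/6], [-7/6, 25/9]]
first-kind symbols [ij,l] = (1/2)(d_i g_jl + d_j g_il - d_l g_ij): [uu,u] = E_u/2 = 0, [uu,v] = F_u - E_v/2 = 0, [uv,u] = E_v/2 = 16/9, [uv,v] = G_u/2 = 7/6, [vv,u] = F_v - G_u/2 = 10/3, [vv,v] = G_v/2 = 35/16
Gamma^u_ij = (G*[ij,u] - F*[ij,v])/(EG - F^2), Gamma^v_ij = (E*[ij,v] - F*[ij,u])/(EG - F^2)
Gamma_uuu = 0, Gamma_uuv = 1024/2041, Gamma_uvv = 1920/2041, Gamma_vuu = 0, Gamma_vuv = 672/2041, Gamma_vvv = 1260/2041
X = (1, 27/16), Y = (-27/16, -1/4) at the point

Answer: (nabla_X Y)^u = -623387/65312, (nabla_X Y)^v = -44377/16328


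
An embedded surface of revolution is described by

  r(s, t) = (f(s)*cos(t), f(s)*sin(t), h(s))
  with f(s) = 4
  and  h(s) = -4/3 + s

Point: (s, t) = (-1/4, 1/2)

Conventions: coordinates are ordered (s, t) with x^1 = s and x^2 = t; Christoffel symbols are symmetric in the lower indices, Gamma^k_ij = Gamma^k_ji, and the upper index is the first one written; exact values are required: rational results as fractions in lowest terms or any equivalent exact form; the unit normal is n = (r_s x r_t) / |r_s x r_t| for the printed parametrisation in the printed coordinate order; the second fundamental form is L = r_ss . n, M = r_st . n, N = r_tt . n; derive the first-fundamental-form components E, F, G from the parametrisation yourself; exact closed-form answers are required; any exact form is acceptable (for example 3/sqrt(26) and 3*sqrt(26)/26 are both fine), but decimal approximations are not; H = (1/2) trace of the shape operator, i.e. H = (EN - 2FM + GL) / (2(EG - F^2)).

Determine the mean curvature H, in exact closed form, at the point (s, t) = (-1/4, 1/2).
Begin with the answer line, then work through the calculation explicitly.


Answer: H = 1/8

f = 4, f' = 0, f'' = 0, h' = 1, h'' = 0
E = 1, F = 0, G = 16; answer radicand W^2 = 1
unnormalised second-form numerators: l = 0, m = 0, n = 4; L = l/sqrt(1), and similarly M = m/sqrt(W^2), N = n/sqrt(W^2)
H = (E*n - 2*F*m + G*l) / (2*(EG - F^2)*sqrt(W^2)); E*n - 2*F*m + G*l = 4, EG - F^2 = 16, so H = (1/8)/sqrt(1)


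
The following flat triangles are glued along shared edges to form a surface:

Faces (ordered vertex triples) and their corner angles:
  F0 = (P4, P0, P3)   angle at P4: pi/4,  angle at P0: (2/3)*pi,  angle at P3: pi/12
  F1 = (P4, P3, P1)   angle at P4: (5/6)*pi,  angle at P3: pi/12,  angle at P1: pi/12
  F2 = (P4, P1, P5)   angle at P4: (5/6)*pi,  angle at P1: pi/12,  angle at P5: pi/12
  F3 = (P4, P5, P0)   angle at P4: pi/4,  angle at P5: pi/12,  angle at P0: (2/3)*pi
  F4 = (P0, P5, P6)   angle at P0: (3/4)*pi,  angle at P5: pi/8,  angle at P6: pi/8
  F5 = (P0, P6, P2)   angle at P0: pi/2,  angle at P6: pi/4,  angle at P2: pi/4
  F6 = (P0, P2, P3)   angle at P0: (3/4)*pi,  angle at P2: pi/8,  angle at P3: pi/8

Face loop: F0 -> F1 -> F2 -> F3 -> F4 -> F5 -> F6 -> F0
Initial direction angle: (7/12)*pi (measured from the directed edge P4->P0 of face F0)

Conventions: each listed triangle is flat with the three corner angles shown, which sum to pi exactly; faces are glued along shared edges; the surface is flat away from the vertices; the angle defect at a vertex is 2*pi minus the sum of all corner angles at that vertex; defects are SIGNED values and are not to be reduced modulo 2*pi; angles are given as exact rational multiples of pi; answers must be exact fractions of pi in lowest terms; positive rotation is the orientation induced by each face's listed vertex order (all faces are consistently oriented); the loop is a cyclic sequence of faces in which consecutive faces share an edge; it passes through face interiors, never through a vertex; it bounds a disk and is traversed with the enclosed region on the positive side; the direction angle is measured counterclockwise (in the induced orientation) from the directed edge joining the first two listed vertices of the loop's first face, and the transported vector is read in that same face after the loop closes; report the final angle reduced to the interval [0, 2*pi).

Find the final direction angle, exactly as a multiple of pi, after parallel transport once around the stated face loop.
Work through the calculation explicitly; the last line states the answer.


enclosed vertex P0: corner angles sum to (10/3)*pi, defect = 2*pi - (10/3)*pi = (-4/3)*pi
enclosed vertex P4: corner angles sum to (13/6)*pi, defect = 2*pi - (13/6)*pi = -pi/6
adding the enclosed defects to the starting angle (mod 2*pi, induced orientation) gives the holonomy
final angle = (7/12)*pi - (3/2)*pi = (13/12)*pi (mod 2*pi)

Answer: final direction angle = (13/12)*pi


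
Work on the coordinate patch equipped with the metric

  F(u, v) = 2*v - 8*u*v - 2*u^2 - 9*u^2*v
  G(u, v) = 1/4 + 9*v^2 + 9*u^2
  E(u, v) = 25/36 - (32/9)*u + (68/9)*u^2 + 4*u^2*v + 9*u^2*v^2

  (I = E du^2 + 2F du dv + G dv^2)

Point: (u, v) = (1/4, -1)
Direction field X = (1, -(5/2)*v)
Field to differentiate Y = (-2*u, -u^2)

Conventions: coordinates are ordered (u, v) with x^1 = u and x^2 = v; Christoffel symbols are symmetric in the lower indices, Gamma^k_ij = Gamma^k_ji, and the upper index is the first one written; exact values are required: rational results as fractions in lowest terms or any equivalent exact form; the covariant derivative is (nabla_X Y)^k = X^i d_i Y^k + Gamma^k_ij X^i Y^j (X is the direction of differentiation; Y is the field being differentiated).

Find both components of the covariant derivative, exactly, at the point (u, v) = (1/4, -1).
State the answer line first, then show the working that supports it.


Answer: (nabla_X Y)^u = -342437/412928, (nabla_X Y)^v = -544289/412928

E = 85/144, F = 7/16, G = 157/16 at the point
E_u = 49/18, E_v = -7/8, F_u = 23/2, F_v = -9/16, G_u = 9/2, G_v = -18
EG - F^2 = 1613/288;  g^inv = (288/1613) * [[157/16, -7/16], [-7/16, 85/144]]
first-kind symbols [ij,l] = (1/2)(d_i g_jl + d_j g_il - d_l g_ij): [uu,u] = E_u/2 = 49/36, [uu,v] = F_u - E_v/2 = 191/16, [uv,u] = E_v/2 = -7/16, [uv,v] = G_u/2 = 9/4, [vv,u] = F_v - G_u/2 = -45/16, [vv,v] = G_v/2 = -9
Gamma^u_ij = (G*[ij,u] - F*[ij,v])/(EG - F^2), Gamma^v_ij = (E*[ij,v] - F*[ij,u])/(EG - F^2)
Gamma_uuu = 18739/12904, Gamma_uuv = -12159/12904, Gamma_uvv = -54513/12904, Gamma_vuu = 14863/12904, Gamma_vuv = 3501/12904, Gamma_vvv = -9405/12904
X = (1, 5/2), Y = (-1/2, -1/16) at the point


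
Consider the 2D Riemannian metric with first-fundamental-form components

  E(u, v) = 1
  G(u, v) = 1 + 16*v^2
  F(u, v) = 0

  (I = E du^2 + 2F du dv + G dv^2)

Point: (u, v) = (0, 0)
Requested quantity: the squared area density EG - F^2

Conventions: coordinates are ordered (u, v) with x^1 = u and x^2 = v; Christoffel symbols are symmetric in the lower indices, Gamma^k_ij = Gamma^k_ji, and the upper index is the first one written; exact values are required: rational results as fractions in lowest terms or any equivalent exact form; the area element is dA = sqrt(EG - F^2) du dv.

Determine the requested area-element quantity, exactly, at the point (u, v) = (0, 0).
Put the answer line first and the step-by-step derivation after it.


Answer: EG - F^2 = 1

E = 1, F = 0, G = 1; EG - F^2 = 1


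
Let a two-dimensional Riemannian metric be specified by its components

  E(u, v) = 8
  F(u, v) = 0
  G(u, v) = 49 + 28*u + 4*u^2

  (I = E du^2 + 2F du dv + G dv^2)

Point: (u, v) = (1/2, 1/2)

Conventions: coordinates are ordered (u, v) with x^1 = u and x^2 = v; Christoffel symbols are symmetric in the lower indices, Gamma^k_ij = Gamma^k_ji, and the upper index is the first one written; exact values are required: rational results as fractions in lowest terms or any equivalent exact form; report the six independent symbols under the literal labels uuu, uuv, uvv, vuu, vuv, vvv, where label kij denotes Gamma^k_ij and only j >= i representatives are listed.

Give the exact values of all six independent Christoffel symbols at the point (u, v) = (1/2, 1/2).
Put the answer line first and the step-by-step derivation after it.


Answer: Gamma_uuu = 0, Gamma_uuv = 0, Gamma_uvv = -2, Gamma_vuu = 0, Gamma_vuv = 1/4, Gamma_vvv = 0

E = 8, F = 0, G = 64 at the point
E_u = 0, E_v = 0, F_u = 0, F_v = 0, G_u = 32, G_v = 0
EG - F^2 = 512;  g^inv = (1/512) * [[64, 0], [0, 8]]
first-kind symbols [ij,l] = (1/2)(d_i g_jl + d_j g_il - d_l g_ij): [uu,u] = E_u/2 = 0, [uu,v] = F_u - E_v/2 = 0, [uv,u] = E_v/2 = 0, [uv,v] = G_u/2 = 16, [vv,u] = F_v - G_u/2 = -16, [vv,v] = G_v/2 = 0
Gamma^u_ij = (G*[ij,u] - F*[ij,v])/(EG - F^2), Gamma^v_ij = (E*[ij,v] - F*[ij,u])/(EG - F^2)
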